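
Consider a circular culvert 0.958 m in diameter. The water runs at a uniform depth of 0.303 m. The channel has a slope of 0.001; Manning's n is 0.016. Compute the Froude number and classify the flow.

For a circular section of diameter D = 0.958 m at depth y = 0.303 m, the central angle is θ = 2 arccos(1 − 2y/D) = 2.389 rad. Then A = (D²/8)(θ − sin θ) = 0.1957 m² and P = Dθ/2 = 1.144 m.
Hydraulic radius R = A/P = 0.1957/1.144 = 0.171 m.
V = (1/n) R^(2/3) √S = (1/0.016) × 0.171^(2/3) × √0.001 = 0.6089 m/s. Hydraulic depth D_h = A/T = 0.1957/0.891 = 0.2196 m.
Froude number Fr = V/√(g·D_h) = 0.6089/√(9.81×0.2196) = 0.415, which is less than 1, so the flow is subcritical.

subcritical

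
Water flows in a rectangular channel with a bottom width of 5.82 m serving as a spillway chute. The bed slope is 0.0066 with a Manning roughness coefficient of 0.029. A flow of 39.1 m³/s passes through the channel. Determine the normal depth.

Manning's equation rearranged: A R^(2/3) = nQ / (1·√S) = 0.029 × 39.1 / (√0.0066) = 13.96.
Trying y = 1.58 m: A R^(2/3) = 9.342 — too small.
Trying y = 2.34 m: A R^(2/3) = 16.2 — too large.
Trying y = 2.1 m: A R^(2/3) = 13.95 — ≈ 13.96.

y_n = 2.1 m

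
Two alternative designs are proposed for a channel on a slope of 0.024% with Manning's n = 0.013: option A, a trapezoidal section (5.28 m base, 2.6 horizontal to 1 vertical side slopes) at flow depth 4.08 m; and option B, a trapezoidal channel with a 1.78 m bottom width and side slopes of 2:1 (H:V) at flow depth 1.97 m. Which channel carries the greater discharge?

Channel A: With bottom width b = 5.28 m and side slope z = 2.6: A = (b + zy)y = (5.28 + 2.6×4.08)×4.08 = 64.82 m²; P = b + 2y√(1+z²) = 5.28 + 2×4.08×2.786 = 28.01 m. Hydraulic radius R = A/P = 64.82/28.01 = 2.314 m. Q_A = (1/0.013)·64.82·2.314^(2/3)·√0.00024 = 135.2 m³/s.
Channel B: With bottom width b = 1.78 m and side slope z = 2: A = (b + zy)y = (1.78 + 2×1.97)×1.97 = 11.27 m²; P = b + 2y√(1+z²) = 1.78 + 2×1.97×2.236 = 10.59 m. Hydraulic radius R = A/P = 11.27/10.59 = 1.064 m. Q_B = (1/0.013)·11.27·1.064^(2/3)·√0.00024 = 14 m³/s.
Q_A = 135.2 m³/s vs Q_B = 14 m³/s, so channel A carries more.

channel A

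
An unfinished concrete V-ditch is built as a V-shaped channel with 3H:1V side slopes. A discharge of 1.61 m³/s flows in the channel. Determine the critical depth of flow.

y_c = 0.567 m

At critical depth, Q² T / (g A³) = 1, i.e. A³/T = Q²/g = 1.61²/9.81 = 0.2642.
Trying y = 0.492 m: A³/T = 0.1297 — short.
Trying y = 0.567 m: A³/T = 0.2637 — close enough.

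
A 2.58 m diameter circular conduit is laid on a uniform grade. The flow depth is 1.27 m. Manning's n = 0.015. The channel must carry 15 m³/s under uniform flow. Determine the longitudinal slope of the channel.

For a circular section of diameter D = 2.58 m at depth y = 1.27 m, the central angle is θ = 2 arccos(1 − 2y/D) = 3.111 rad. Then A = (D²/8)(θ − sin θ) = 2.562 m² and P = Dθ/2 = 4.013 m.
Hydraulic radius R = A/P = 2.562/4.013 = 0.6386 m.
From Manning's equation, S = [nQ / (1 A R^(2/3))]² = [0.015 × 15 / (1 × 2.562 × 0.6386^(2/3))]² = 0.014.

S = 0.014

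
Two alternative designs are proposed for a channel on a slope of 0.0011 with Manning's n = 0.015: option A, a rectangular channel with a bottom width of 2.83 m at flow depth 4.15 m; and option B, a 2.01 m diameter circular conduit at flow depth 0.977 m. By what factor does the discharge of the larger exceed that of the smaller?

Channel A: Flow area A = b·y = 2.83 × 4.15 = 11.74 m². Wetted perimeter P = b + 2y = 2.83 + 2×4.15 = 11.13 m. Hydraulic radius R = A/P = 11.74/11.13 = 1.055 m. Q_A = (1/0.015)·11.74·1.055^(2/3)·√0.0011 = 26.92 m³/s.
Channel B: For a circular section of diameter D = 2.01 m at depth y = 0.977 m, the central angle is θ = 2 arccos(1 − 2y/D) = 3.086 rad. Then A = (D²/8)(θ − sin θ) = 1.53 m² and P = Dθ/2 = 3.101 m. Hydraulic radius R = A/P = 1.53/3.101 = 0.4934 m. Q_B = (1/0.015)·1.53·0.4934^(2/3)·√0.0011 = 2.113 m³/s.
The larger discharge is 26.92 m³/s and the smaller is 2.113 m³/s; the ratio is 12.7.

12.7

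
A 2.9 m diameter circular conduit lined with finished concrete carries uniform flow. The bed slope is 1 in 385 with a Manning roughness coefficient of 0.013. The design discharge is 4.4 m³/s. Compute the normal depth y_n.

y_n = 0.903 m

Manning's equation rearranged: A R^(2/3) = nQ / (1·√S) = 0.013 × 4.4 / (√0.002597) = 1.122.
Trying y = 1.14 m: A R^(2/3) = 1.74 — too large.
Trying y = 0.63 m: A R^(2/3) = 0.5516 — too small.
Trying y = 0.903 m: A R^(2/3) = 1.122 — ≈ 1.122.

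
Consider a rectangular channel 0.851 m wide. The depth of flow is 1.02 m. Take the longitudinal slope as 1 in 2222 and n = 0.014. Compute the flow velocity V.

V = 0.679 m/s

Flow area A = b·y = 0.851 × 1.02 = 0.868 m². Wetted perimeter P = b + 2y = 0.851 + 2×1.02 = 2.891 m.
Hydraulic radius R = A/P = 0.868/2.891 = 0.3002 m.
From Manning's equation, V = (1/n) R^(2/3) S^(1/2) = (1/0.014) × 0.3002^(2/3) × 0.00045^(1/2) = 0.679 m/s.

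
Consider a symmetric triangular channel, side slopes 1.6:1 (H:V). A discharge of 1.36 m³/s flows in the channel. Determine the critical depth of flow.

At critical depth, Q² T / (g A³) = 1, i.e. A³/T = Q²/g = 1.36²/9.81 = 0.1885.
At y = 0.61 m: A³/T = 0.1081 — short.
At y = 0.787 m: A³/T = 0.3864 — over.
At y = 0.682 m: A³/T = 0.1889 — matches.

y_c = 0.682 m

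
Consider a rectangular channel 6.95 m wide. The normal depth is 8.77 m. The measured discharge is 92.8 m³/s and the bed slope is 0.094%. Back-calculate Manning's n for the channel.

n = 0.037

Flow area A = b·y = 6.95 × 8.77 = 60.95 m². Wetted perimeter P = b + 2y = 6.95 + 2×8.77 = 24.49 m.
Hydraulic radius R = A/P = 60.95/24.49 = 2.489 m.
Rearranging Manning's equation: n = (1/Q) A R^(2/3) S^(1/2) = (1/92.8) × 60.95 × 2.489^(2/3) × √0.00094 = 0.037.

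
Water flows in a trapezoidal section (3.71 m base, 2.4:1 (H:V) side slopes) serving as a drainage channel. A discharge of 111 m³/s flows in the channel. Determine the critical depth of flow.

y_c = 2.7 m

At critical depth, Q² T / (g A³) = 1, i.e. A³/T = Q²/g = 111²/9.81 = 1256.
Try y = 2.94 m: A³/T = 1779 — too large.
Try y = 2.23 m: A³/T = 572.5 — too small.
Try y = 2.7 m: A³/T = 1249 — close enough.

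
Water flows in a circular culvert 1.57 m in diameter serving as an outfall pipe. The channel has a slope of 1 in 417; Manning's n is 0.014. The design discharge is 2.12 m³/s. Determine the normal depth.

Manning's equation rearranged: A R^(2/3) = nQ / (1·√S) = 0.014 × 2.12 / (√0.002398) = 0.6061.
Try y = 0.66 m: A R^(2/3) = 0.3828 — too small.
Try y = 0.944 m: A R^(2/3) = 0.6995 — too large.
Try y = 0.862 m: A R^(2/3) = 0.6061 — matches.

y_n = 0.862 m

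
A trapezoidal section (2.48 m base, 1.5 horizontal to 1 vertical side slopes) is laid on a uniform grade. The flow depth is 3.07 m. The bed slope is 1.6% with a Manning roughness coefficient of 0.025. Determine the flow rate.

Q = 151 m³/s

With bottom width b = 2.48 m and side slope z = 1.5: A = (b + zy)y = (2.48 + 1.5×3.07)×3.07 = 21.75 m²; P = b + 2y√(1+z²) = 2.48 + 2×3.07×1.803 = 13.55 m.
Hydraulic radius R = A/P = 21.75/13.55 = 1.605 m.
Manning's equation: Q = (1/n) A R^(2/3) S^(1/2) = (1/0.025) × 21.75 × 1.605^(2/3) × 0.016^(1/2) = 151 m³/s.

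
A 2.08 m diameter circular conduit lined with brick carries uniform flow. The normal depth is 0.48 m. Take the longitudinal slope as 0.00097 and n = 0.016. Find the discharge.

Q = 0.5 m³/s

For a circular section of diameter D = 2.08 m at depth y = 0.48 m, the central angle is θ = 2 arccos(1 − 2y/D) = 2.004 rad. Then A = (D²/8)(θ − sin θ) = 0.5932 m² and P = Dθ/2 = 2.085 m.
Hydraulic radius R = A/P = 0.5932/2.085 = 0.2846 m.
Manning's equation: Q = (1/n) A R^(2/3) S^(1/2) = (1/0.016) × 0.5932 × 0.2846^(2/3) × 0.00097^(1/2) = 0.5 m³/s.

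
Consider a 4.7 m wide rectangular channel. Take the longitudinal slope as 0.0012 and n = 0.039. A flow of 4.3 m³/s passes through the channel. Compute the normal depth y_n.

y_n = 1.2 m

Manning's equation rearranged: A R^(2/3) = nQ / (1·√S) = 0.039 × 4.3 / (√0.0012) = 4.841.
At y = 0.837 m: A R^(2/3) = 2.852 — too small.
At y = 1.2 m: A R^(2/3) = 4.838 — close enough.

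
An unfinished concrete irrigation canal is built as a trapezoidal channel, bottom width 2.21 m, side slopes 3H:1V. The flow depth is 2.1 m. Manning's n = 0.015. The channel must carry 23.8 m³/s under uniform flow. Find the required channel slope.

S = 0.00033

With bottom width b = 2.21 m and side slope z = 3: A = (b + zy)y = (2.21 + 3×2.1)×2.1 = 17.87 m²; P = b + 2y√(1+z²) = 2.21 + 2×2.1×3.162 = 15.49 m.
Hydraulic radius R = A/P = 17.87/15.49 = 1.154 m.
From Manning's equation, S = [nQ / (1 A R^(2/3))]² = [0.015 × 23.8 / (1 × 17.87 × 1.154^(2/3))]² = 0.00033.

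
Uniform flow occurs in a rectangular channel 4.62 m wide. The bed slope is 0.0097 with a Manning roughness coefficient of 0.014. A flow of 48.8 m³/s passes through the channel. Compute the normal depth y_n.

Manning's equation rearranged: A R^(2/3) = nQ / (1·√S) = 0.014 × 48.8 / (√0.0097) = 6.937.
At y = 1.82 m: A R^(2/3) = 8.509 — over.
At y = 1.57 m: A R^(2/3) = 6.934 — matches.

y_n = 1.57 m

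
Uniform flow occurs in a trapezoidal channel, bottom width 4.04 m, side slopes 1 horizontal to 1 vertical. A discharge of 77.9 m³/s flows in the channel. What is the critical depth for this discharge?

y_c = 2.68 m

At critical depth, Q² T / (g A³) = 1, i.e. A³/T = Q²/g = 77.9²/9.81 = 618.6.
Try y = 2.38 m: A³/T = 405.4 — too small.
Try y = 3.18 m: A³/T = 1164 — too large.
Try y = 2.68 m: A³/T = 621.4 — matches.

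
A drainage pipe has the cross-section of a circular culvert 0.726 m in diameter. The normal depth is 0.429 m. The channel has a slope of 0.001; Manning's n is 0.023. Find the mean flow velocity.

V = 0.47 m/s

For a circular section of diameter D = 0.726 m at depth y = 0.429 m, the central angle is θ = 2 arccos(1 − 2y/D) = 3.507 rad. Then A = (D²/8)(θ − sin θ) = 0.2546 m² and P = Dθ/2 = 1.273 m.
Hydraulic radius R = A/P = 0.2546/1.273 = 0.2 m.
From Manning's equation, V = (1/n) R^(2/3) S^(1/2) = (1/0.023) × 0.2^(2/3) × 0.001^(1/2) = 0.47 m/s.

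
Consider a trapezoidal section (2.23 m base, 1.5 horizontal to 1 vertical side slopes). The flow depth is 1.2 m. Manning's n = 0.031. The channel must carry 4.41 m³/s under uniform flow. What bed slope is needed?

S = 0.0012

With bottom width b = 2.23 m and side slope z = 1.5: A = (b + zy)y = (2.23 + 1.5×1.2)×1.2 = 4.836 m²; P = b + 2y√(1+z²) = 2.23 + 2×1.2×1.803 = 6.557 m.
Hydraulic radius R = A/P = 4.836/6.557 = 0.7376 m.
From Manning's equation, S = [nQ / (1 A R^(2/3))]² = [0.031 × 4.41 / (1 × 4.836 × 0.7376^(2/3))]² = 0.0012.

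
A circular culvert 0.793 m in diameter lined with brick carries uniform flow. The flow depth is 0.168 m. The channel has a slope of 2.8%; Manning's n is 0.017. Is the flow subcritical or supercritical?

For a circular section of diameter D = 0.793 m at depth y = 0.168 m, the central angle is θ = 2 arccos(1 − 2y/D) = 1.913 rad. Then A = (D²/8)(θ − sin θ) = 0.07635 m² and P = Dθ/2 = 0.7586 m.
Hydraulic radius R = A/P = 0.07635/0.7586 = 0.1006 m.
V = (1/n) R^(2/3) √S = (1/0.017) × 0.1006^(2/3) × √0.028 = 2.13 m/s. Hydraulic depth D_h = A/T = 0.07635/0.6481 = 0.1178 m.
Froude number Fr = V/√(g·D_h) = 2.13/√(9.81×0.1178) = 1.98, which is greater than 1, so the flow is supercritical.

supercritical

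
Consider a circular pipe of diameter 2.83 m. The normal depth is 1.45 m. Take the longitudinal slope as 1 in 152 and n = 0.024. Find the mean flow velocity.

For a circular section of diameter D = 2.83 m at depth y = 1.45 m, the central angle is θ = 2 arccos(1 − 2y/D) = 3.191 rad. Then A = (D²/8)(θ − sin θ) = 3.244 m² and P = Dθ/2 = 4.515 m.
Hydraulic radius R = A/P = 3.244/4.515 = 0.7185 m.
From Manning's equation, V = (1/n) R^(2/3) S^(1/2) = (1/0.024) × 0.7185^(2/3) × 0.006579^(1/2) = 2.71 m/s.

V = 2.71 m/s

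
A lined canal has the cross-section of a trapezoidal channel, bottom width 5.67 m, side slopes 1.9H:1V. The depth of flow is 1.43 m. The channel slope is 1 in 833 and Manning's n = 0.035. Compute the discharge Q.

With bottom width b = 5.67 m and side slope z = 1.9: A = (b + zy)y = (5.67 + 1.9×1.43)×1.43 = 11.99 m²; P = b + 2y√(1+z²) = 5.67 + 2×1.43×2.147 = 11.81 m.
Hydraulic radius R = A/P = 11.99/11.81 = 1.015 m.
Manning's equation: Q = (1/n) A R^(2/3) S^(1/2) = (1/0.035) × 11.99 × 1.015^(2/3) × 0.0012^(1/2) = 12 m³/s.

Q = 12 m³/s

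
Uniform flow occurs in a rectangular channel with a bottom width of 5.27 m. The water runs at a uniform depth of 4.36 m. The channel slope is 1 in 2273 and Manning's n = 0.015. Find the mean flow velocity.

Flow area A = b·y = 5.27 × 4.36 = 22.98 m². Wetted perimeter P = b + 2y = 5.27 + 2×4.36 = 13.99 m.
Hydraulic radius R = A/P = 22.98/13.99 = 1.642 m.
From Manning's equation, V = (1/n) R^(2/3) S^(1/2) = (1/0.015) × 1.642^(2/3) × 0.0004399^(1/2) = 1.95 m/s.

V = 1.95 m/s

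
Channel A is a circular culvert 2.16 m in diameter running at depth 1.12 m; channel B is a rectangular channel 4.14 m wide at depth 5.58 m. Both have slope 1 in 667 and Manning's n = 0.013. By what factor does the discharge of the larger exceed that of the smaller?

23.5

Channel A: For a circular section of diameter D = 2.16 m at depth y = 1.12 m, the central angle is θ = 2 arccos(1 − 2y/D) = 3.216 rad. Then A = (D²/8)(θ − sin θ) = 1.919 m² and P = Dθ/2 = 3.473 m. Hydraulic radius R = A/P = 1.919/3.473 = 0.5524 m. Q_A = (1/0.013)·1.919·0.5524^(2/3)·√0.001499 = 3.847 m³/s.
Channel B: Flow area A = b·y = 4.14 × 5.58 = 23.1 m². Wetted perimeter P = b + 2y = 4.14 + 2×5.58 = 15.3 m. Hydraulic radius R = A/P = 23.1/15.3 = 1.51 m. Q_B = (1/0.013)·23.1·1.51^(2/3)·√0.001499 = 90.56 m³/s.
The larger discharge is 90.56 m³/s and the smaller is 3.847 m³/s; the ratio is 23.5.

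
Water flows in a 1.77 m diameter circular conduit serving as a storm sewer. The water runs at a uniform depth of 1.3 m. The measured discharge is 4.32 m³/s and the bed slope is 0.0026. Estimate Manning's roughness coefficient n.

For a circular section of diameter D = 1.77 m at depth y = 1.3 m, the central angle is θ = 2 arccos(1 − 2y/D) = 4.118 rad. Then A = (D²/8)(θ − sin θ) = 1.937 m² and P = Dθ/2 = 3.644 m.
Hydraulic radius R = A/P = 1.937/3.644 = 0.5315 m.
Rearranging Manning's equation: n = (1/Q) A R^(2/3) S^(1/2) = (1/4.32) × 1.937 × 0.5315^(2/3) × √0.0026 = 0.015.

n = 0.015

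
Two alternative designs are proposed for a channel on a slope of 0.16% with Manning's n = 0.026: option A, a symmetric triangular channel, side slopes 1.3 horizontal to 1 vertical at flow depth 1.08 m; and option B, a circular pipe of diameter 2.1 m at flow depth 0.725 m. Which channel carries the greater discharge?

channel A

Channel A: For a triangular section with side slope z = 1.3: A = zy² = 1.3×1.08² = 1.516 m²; P = 2y√(1+z²) = 2×1.08×1.64 = 3.543 m. Hydraulic radius R = A/P = 1.516/3.543 = 0.428 m. Q_A = (1/0.026)·1.516·0.428^(2/3)·√0.0016 = 1.325 m³/s.
Channel B: For a circular section of diameter D = 2.1 m at depth y = 0.725 m, the central angle is θ = 2 arccos(1 − 2y/D) = 2.512 rad. Then A = (D²/8)(θ − sin θ) = 1.06 m² and P = Dθ/2 = 2.638 m. Hydraulic radius R = A/P = 1.06/2.638 = 0.402 m. Q_B = (1/0.026)·1.06·0.402^(2/3)·√0.0016 = 0.8885 m³/s.
Q_A = 1.325 m³/s vs Q_B = 0.8885 m³/s, so channel A carries more.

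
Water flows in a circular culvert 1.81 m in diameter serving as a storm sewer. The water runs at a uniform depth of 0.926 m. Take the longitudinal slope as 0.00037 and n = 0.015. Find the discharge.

Q = 1.01 m³/s

For a circular section of diameter D = 1.81 m at depth y = 0.926 m, the central angle is θ = 2 arccos(1 − 2y/D) = 3.188 rad. Then A = (D²/8)(θ − sin θ) = 1.325 m² and P = Dθ/2 = 2.885 m.
Hydraulic radius R = A/P = 1.325/2.885 = 0.4591 m.
Manning's equation: Q = (1/n) A R^(2/3) S^(1/2) = (1/0.015) × 1.325 × 0.4591^(2/3) × 0.00037^(1/2) = 1.01 m³/s.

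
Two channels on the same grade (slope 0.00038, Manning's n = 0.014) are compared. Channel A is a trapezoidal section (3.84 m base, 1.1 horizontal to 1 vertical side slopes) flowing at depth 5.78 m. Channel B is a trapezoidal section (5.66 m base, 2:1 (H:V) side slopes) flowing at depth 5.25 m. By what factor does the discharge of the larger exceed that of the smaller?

Channel A: With bottom width b = 3.84 m and side slope z = 1.1: A = (b + zy)y = (3.84 + 1.1×5.78)×5.78 = 58.94 m²; P = b + 2y√(1+z²) = 3.84 + 2×5.78×1.487 = 21.03 m. Hydraulic radius R = A/P = 58.94/21.03 = 2.804 m. Q_A = (1/0.014)·58.94·2.804^(2/3)·√0.00038 = 163.2 m³/s.
Channel B: With bottom width b = 5.66 m and side slope z = 2: A = (b + zy)y = (5.66 + 2×5.25)×5.25 = 84.84 m²; P = b + 2y√(1+z²) = 5.66 + 2×5.25×2.236 = 29.14 m. Hydraulic radius R = A/P = 84.84/29.14 = 2.912 m. Q_B = (1/0.014)·84.84·2.912^(2/3)·√0.00038 = 240.9 m³/s.
The larger discharge is 240.9 m³/s and the smaller is 163.2 m³/s; the ratio is 1.48.

1.48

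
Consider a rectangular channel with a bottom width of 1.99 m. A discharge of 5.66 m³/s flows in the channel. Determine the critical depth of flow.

y_c = 0.938 m

For a rectangular channel, critical depth y_c = (q²/g)^(1/3) where q = Q/b = 5.66/1.99 = 2.844 m²/s.
So y_c = (2.844²/9.81)^(1/3) = 0.938 m.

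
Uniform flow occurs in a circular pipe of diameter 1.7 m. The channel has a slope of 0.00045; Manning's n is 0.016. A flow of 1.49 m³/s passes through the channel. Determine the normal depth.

Manning's equation rearranged: A R^(2/3) = nQ / (1·√S) = 0.016 × 1.49 / (√0.00045) = 1.124.
Try y = 1.42 m: A R^(2/3) = 1.304 — over.
Try y = 1.09 m: A R^(2/3) = 0.9516 — short.
Try y = 1.23 m: A R^(2/3) = 1.12 — matches.

y_n = 1.23 m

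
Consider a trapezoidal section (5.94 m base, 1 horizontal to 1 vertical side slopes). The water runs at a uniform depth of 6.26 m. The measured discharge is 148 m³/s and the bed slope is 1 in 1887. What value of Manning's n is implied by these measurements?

n = 0.026

With bottom width b = 5.94 m and side slope z = 1: A = (b + zy)y = (5.94 + 1×6.26)×6.26 = 76.37 m²; P = b + 2y√(1+z²) = 5.94 + 2×6.26×1.414 = 23.65 m.
Hydraulic radius R = A/P = 76.37/23.65 = 3.23 m.
Rearranging Manning's equation: n = (1/Q) A R^(2/3) S^(1/2) = (1/148) × 76.37 × 3.23^(2/3) × √0.0005299 = 0.026.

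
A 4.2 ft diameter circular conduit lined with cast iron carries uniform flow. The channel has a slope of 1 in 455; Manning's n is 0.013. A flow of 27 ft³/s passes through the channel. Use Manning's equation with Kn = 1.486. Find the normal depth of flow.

Manning's equation rearranged: A R^(2/3) = nQ / (1.486·√S) = 0.013 × 27 / (1.486 × √0.002198) = 5.038.
At y = 1.35 ft: A R^(2/3) = 3.201 — short.
At y = 2.13 ft: A R^(2/3) = 7.33 — over.
At y = 1.72 ft: A R^(2/3) = 5.035 — ≈ 5.038.

y_n = 1.72 ft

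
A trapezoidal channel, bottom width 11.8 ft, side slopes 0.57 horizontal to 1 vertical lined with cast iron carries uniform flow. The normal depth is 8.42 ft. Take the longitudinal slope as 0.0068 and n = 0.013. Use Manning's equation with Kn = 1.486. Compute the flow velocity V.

V = 25.6 ft/s

With bottom width b = 11.8 ft and side slope z = 0.57: A = (b + zy)y = (11.8 + 0.57×8.42)×8.42 = 139.8 ft²; P = b + 2y√(1+z²) = 11.8 + 2×8.42×1.151 = 31.18 ft.
Hydraulic radius R = A/P = 139.8/31.18 = 4.482 ft.
From Manning's equation, V = (1.486/n) R^(2/3) S^(1/2) = (1.486/0.013) × 4.482^(2/3) × 0.0068^(1/2) = 25.6 ft/s.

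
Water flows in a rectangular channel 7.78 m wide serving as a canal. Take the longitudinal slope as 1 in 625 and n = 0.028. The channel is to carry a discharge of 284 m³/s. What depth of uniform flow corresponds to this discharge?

y_n = 12.4 m

Manning's equation rearranged: A R^(2/3) = nQ / (1·√S) = 0.028 × 284 / (√0.0016) = 198.8.
Try y = 15.7 m: A R^(2/3) = 260.7 — too large.
Try y = 10.8 m: A R^(2/3) = 169.3 — too small.
Try y = 12.4 m: A R^(2/3) = 198.9 — ≈ 198.8.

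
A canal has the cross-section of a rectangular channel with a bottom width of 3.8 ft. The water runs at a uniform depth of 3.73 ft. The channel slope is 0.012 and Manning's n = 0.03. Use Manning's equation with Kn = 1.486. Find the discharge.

Q = 89.7 ft³/s

Flow area A = b·y = 3.8 × 3.73 = 14.17 ft². Wetted perimeter P = b + 2y = 3.8 + 2×3.73 = 11.26 ft.
Hydraulic radius R = A/P = 14.17/11.26 = 1.259 ft.
Manning's equation: Q = (1.486/n) A R^(2/3) S^(1/2) = (1.486/0.03) × 14.17 × 1.259^(2/3) × 0.012^(1/2) = 89.7 ft³/s.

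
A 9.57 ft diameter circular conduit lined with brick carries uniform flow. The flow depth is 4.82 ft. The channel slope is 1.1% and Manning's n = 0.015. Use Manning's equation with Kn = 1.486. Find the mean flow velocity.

For a circular section of diameter D = 9.57 ft at depth y = 4.82 ft, the central angle is θ = 2 arccos(1 − 2y/D) = 3.156 rad. Then A = (D²/8)(θ − sin θ) = 36.3 ft² and P = Dθ/2 = 15.1 ft.
Hydraulic radius R = A/P = 36.3/15.1 = 2.404 ft.
From Manning's equation, V = (1.486/n) R^(2/3) S^(1/2) = (1.486/0.015) × 2.404^(2/3) × 0.011^(1/2) = 18.6 ft/s.

V = 18.6 ft/s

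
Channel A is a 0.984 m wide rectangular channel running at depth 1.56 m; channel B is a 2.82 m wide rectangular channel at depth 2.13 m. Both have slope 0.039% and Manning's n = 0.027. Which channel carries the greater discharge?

Channel A: Flow area A = b·y = 0.984 × 1.56 = 1.535 m². Wetted perimeter P = b + 2y = 0.984 + 2×1.56 = 4.104 m. Hydraulic radius R = A/P = 1.535/4.104 = 0.374 m. Q_A = (1/0.027)·1.535·0.374^(2/3)·√0.00039 = 0.5829 m³/s.
Channel B: Flow area A = b·y = 2.82 × 2.13 = 6.007 m². Wetted perimeter P = b + 2y = 2.82 + 2×2.13 = 7.08 m. Hydraulic radius R = A/P = 6.007/7.08 = 0.8484 m. Q_B = (1/0.027)·6.007·0.8484^(2/3)·√0.00039 = 3.937 m³/s.
Q_A = 0.5829 m³/s vs Q_B = 3.937 m³/s, so channel B carries more.

channel B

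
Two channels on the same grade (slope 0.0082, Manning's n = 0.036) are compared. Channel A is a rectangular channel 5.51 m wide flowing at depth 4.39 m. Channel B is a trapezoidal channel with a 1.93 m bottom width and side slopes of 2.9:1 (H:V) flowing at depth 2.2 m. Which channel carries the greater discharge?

channel A

Channel A: Flow area A = b·y = 5.51 × 4.39 = 24.19 m². Wetted perimeter P = b + 2y = 5.51 + 2×4.39 = 14.29 m. Hydraulic radius R = A/P = 24.19/14.29 = 1.693 m. Q_A = (1/0.036)·24.19·1.693^(2/3)·√0.0082 = 86.42 m³/s.
Channel B: With bottom width b = 1.93 m and side slope z = 2.9: A = (b + zy)y = (1.93 + 2.9×2.2)×2.2 = 18.28 m²; P = b + 2y√(1+z²) = 1.93 + 2×2.2×3.068 = 15.43 m. Hydraulic radius R = A/P = 18.28/15.43 = 1.185 m. Q_B = (1/0.036)·18.28·1.185^(2/3)·√0.0082 = 51.5 m³/s.
Q_A = 86.42 m³/s vs Q_B = 51.5 m³/s, so channel A carries more.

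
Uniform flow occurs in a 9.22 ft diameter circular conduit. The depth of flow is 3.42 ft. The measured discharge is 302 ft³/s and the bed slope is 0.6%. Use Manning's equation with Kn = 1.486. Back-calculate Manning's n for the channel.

For a circular section of diameter D = 9.22 ft at depth y = 3.42 ft, the central angle is θ = 2 arccos(1 − 2y/D) = 2.619 rad. Then A = (D²/8)(θ − sin θ) = 22.53 ft² and P = Dθ/2 = 12.08 ft.
Hydraulic radius R = A/P = 22.53/12.08 = 1.866 ft.
Rearranging Manning's equation: n = (1.486/Q) A R^(2/3) S^(1/2) = (1.486/302) × 22.53 × 1.866^(2/3) × √0.006 = 0.013.

n = 0.013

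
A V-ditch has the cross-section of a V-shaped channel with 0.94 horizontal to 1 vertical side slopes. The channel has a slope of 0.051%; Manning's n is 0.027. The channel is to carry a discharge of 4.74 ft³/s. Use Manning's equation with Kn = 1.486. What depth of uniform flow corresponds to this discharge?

y_n = 2.21 ft

Manning's equation rearranged: A R^(2/3) = nQ / (1.486·√S) = 0.027 × 4.74 / (1.486 × √0.00051) = 3.814.
At y = 1.55 ft: A R^(2/3) = 1.481 — low.
At y = 2.21 ft: A R^(2/3) = 3.813 — ≈ 3.814.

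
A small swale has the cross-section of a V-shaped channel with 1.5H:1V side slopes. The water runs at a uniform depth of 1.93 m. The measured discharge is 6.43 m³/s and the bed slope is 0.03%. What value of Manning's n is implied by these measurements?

n = 0.013

For a triangular section with side slope z = 1.5: A = zy² = 1.5×1.93² = 5.587 m²; P = 2y√(1+z²) = 2×1.93×1.803 = 6.959 m.
Hydraulic radius R = A/P = 5.587/6.959 = 0.8029 m.
Rearranging Manning's equation: n = (1/Q) A R^(2/3) S^(1/2) = (1/6.43) × 5.587 × 0.8029^(2/3) × √0.0003 = 0.013.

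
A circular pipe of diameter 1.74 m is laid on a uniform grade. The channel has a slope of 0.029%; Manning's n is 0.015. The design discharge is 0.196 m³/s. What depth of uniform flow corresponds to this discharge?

Manning's equation rearranged: A R^(2/3) = nQ / (1·√S) = 0.015 × 0.196 / (√0.00029) = 0.1726.
At y = 0.286 m: A R^(2/3) = 0.08011 — too small.
At y = 0.528 m: A R^(2/3) = 0.2733 — too large.
At y = 0.418 m: A R^(2/3) = 0.1728 — matches.

y_n = 0.418 m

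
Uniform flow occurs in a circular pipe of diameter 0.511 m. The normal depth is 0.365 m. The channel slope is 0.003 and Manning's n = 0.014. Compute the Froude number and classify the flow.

subcritical

For a circular section of diameter D = 0.511 m at depth y = 0.365 m, the central angle is θ = 2 arccos(1 − 2y/D) = 4.027 rad. Then A = (D²/8)(θ − sin θ) = 0.1567 m² and P = Dθ/2 = 1.029 m.
Hydraulic radius R = A/P = 0.1567/1.029 = 0.1523 m.
V = (1/n) R^(2/3) √S = (1/0.014) × 0.1523^(2/3) × √0.003 = 1.116 m/s. Hydraulic depth D_h = A/T = 0.1567/0.4617 = 0.3395 m.
Froude number Fr = V/√(g·D_h) = 1.116/√(9.81×0.3395) = 0.611, which is less than 1, so the flow is subcritical.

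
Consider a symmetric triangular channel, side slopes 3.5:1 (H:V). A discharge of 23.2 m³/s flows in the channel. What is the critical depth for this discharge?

At critical depth, Q² T / (g A³) = 1, i.e. A³/T = Q²/g = 23.2²/9.81 = 54.87.
Try y = 1.13 m: A³/T = 11.28 — short.
Try y = 1.82 m: A³/T = 122.3 — over.
Try y = 1.55 m: A³/T = 54.8 — close enough.

y_c = 1.55 m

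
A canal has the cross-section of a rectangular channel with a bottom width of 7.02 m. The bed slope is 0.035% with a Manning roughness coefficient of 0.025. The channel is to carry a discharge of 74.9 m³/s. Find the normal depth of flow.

y_n = 7.89 m

Manning's equation rearranged: A R^(2/3) = nQ / (1·√S) = 0.025 × 74.9 / (√0.00035) = 100.1.
Trying y = 8.87 m: A R^(2/3) = 115.2 — high.
Trying y = 6.64 m: A R^(2/3) = 81.13 — low.
Trying y = 7.89 m: A R^(2/3) = 100.1 — ≈ 100.1.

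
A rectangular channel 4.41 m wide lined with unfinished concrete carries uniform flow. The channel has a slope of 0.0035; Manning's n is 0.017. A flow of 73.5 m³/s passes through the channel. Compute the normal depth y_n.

Manning's equation rearranged: A R^(2/3) = nQ / (1·√S) = 0.017 × 73.5 / (√0.0035) = 21.12.
Try y = 4.73 m: A R^(2/3) = 27.38 — high.
Try y = 3.83 m: A R^(2/3) = 21.13 — matches.

y_n = 3.83 m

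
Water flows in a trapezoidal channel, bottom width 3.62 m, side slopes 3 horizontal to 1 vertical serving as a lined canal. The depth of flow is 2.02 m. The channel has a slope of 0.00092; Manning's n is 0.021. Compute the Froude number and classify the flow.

subcritical

With bottom width b = 3.62 m and side slope z = 3: A = (b + zy)y = (3.62 + 3×2.02)×2.02 = 19.55 m²; P = b + 2y√(1+z²) = 3.62 + 2×2.02×3.162 = 16.4 m.
Hydraulic radius R = A/P = 19.55/16.4 = 1.193 m.
V = (1/n) R^(2/3) √S = (1/0.021) × 1.193^(2/3) × √0.00092 = 1.624 m/s. Hydraulic depth D_h = A/T = 19.55/15.74 = 1.242 m.
Froude number Fr = V/√(g·D_h) = 1.624/√(9.81×1.242) = 0.465, which is less than 1, so the flow is subcritical.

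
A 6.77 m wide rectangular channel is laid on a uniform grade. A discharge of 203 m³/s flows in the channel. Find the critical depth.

For a rectangular channel, critical depth y_c = (q²/g)^(1/3) where q = Q/b = 203/6.77 = 29.99 m²/s.
So y_c = (29.99²/9.81)^(1/3) = 4.51 m.

y_c = 4.51 m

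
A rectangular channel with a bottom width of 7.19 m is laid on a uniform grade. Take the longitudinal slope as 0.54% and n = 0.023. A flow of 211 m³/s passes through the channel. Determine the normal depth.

y_n = 5.48 m

Manning's equation rearranged: A R^(2/3) = nQ / (1·√S) = 0.023 × 211 / (√0.0054) = 66.04.
Try y = 5.99 m: A R^(2/3) = 73.88 — high.
Try y = 5.48 m: A R^(2/3) = 66.06 — close enough.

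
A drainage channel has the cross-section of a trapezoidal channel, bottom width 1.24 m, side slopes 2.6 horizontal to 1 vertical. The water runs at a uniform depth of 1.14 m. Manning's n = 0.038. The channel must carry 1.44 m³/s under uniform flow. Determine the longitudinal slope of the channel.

With bottom width b = 1.24 m and side slope z = 2.6: A = (b + zy)y = (1.24 + 2.6×1.14)×1.14 = 4.793 m²; P = b + 2y√(1+z²) = 1.24 + 2×1.14×2.786 = 7.591 m.
Hydraulic radius R = A/P = 4.793/7.591 = 0.6313 m.
From Manning's equation, S = [nQ / (1 A R^(2/3))]² = [0.038 × 1.44 / (1 × 4.793 × 0.6313^(2/3))]² = 0.000241.

S = 0.000241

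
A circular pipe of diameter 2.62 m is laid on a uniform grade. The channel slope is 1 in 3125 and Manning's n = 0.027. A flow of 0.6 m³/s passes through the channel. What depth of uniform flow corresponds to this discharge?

y_n = 0.84 m

Manning's equation rearranged: A R^(2/3) = nQ / (1·√S) = 0.027 × 0.6 / (√0.00032) = 0.9056.
Try y = 0.925 m: A R^(2/3) = 1.087 — high.
Try y = 0.74 m: A R^(2/3) = 0.7082 — low.
Try y = 0.84 m: A R^(2/3) = 0.905 — matches.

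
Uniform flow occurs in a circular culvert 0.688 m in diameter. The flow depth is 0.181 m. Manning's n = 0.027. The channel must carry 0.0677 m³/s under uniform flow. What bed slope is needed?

S = 0.011

For a circular section of diameter D = 0.688 m at depth y = 0.181 m, the central angle is θ = 2 arccos(1 − 2y/D) = 2.154 rad. Then A = (D²/8)(θ − sin θ) = 0.07809 m² and P = Dθ/2 = 0.7411 m.
Hydraulic radius R = A/P = 0.07809/0.7411 = 0.1054 m.
From Manning's equation, S = [nQ / (1 A R^(2/3))]² = [0.027 × 0.0677 / (1 × 0.07809 × 0.1054^(2/3))]² = 0.011.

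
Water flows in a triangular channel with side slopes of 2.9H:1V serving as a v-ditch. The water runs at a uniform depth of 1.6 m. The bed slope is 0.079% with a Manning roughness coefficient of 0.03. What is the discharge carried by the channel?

Q = 5.77 m³/s

For a triangular section with side slope z = 2.9: A = zy² = 2.9×1.6² = 7.424 m²; P = 2y√(1+z²) = 2×1.6×3.068 = 9.816 m.
Hydraulic radius R = A/P = 7.424/9.816 = 0.7563 m.
Manning's equation: Q = (1/n) A R^(2/3) S^(1/2) = (1/0.03) × 7.424 × 0.7563^(2/3) × 0.00079^(1/2) = 5.77 m³/s.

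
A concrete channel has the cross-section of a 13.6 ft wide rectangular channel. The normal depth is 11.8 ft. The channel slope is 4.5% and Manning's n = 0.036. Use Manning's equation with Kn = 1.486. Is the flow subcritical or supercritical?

Flow area A = b·y = 13.6 × 11.8 = 160.5 ft². Wetted perimeter P = b + 2y = 13.6 + 2×11.8 = 37.2 ft.
Hydraulic radius R = A/P = 160.5/37.2 = 4.314 ft.
V = (1.486/n) R^(2/3) √S = (1.486/0.036) × 4.314^(2/3) × √0.045 = 23.2 ft/s. Hydraulic depth D_h = A/T = 160.5/13.6 = 11.8 ft.
Froude number Fr = V/√(g·D_h) = 23.2/√(32.2×11.8) = 1.19, which is greater than 1, so the flow is supercritical.

supercritical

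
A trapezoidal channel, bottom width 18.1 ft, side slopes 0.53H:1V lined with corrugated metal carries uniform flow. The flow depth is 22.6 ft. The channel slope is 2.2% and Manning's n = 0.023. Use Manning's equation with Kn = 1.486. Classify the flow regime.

With bottom width b = 18.1 ft and side slope z = 0.53: A = (b + zy)y = (18.1 + 0.53×22.6)×22.6 = 679.8 ft²; P = b + 2y√(1+z²) = 18.1 + 2×22.6×1.132 = 69.26 ft.
Hydraulic radius R = A/P = 679.8/69.26 = 9.815 ft.
V = (1.486/n) R^(2/3) √S = (1.486/0.023) × 9.815^(2/3) × √0.022 = 43.93 ft/s. Hydraulic depth D_h = A/T = 679.8/42.06 = 16.16 ft.
Froude number Fr = V/√(g·D_h) = 43.93/√(32.2×16.16) = 1.93, which is greater than 1, so the flow is supercritical.

supercritical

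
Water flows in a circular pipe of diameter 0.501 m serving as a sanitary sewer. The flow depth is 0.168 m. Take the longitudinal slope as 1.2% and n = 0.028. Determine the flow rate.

For a circular section of diameter D = 0.501 m at depth y = 0.168 m, the central angle is θ = 2 arccos(1 − 2y/D) = 2.47 rad. Then A = (D²/8)(θ − sin θ) = 0.058 m² and P = Dθ/2 = 0.6188 m.
Hydraulic radius R = A/P = 0.058/0.6188 = 0.09372 m.
Manning's equation: Q = (1/n) A R^(2/3) S^(1/2) = (1/0.028) × 0.058 × 0.09372^(2/3) × 0.012^(1/2) = 0.0468 m³/s.

Q = 0.0468 m³/s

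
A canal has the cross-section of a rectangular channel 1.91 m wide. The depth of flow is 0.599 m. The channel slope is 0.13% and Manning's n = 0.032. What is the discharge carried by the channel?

Q = 0.662 m³/s

Flow area A = b·y = 1.91 × 0.599 = 1.144 m². Wetted perimeter P = b + 2y = 1.91 + 2×0.599 = 3.108 m.
Hydraulic radius R = A/P = 1.144/3.108 = 0.3681 m.
Manning's equation: Q = (1/n) A R^(2/3) S^(1/2) = (1/0.032) × 1.144 × 0.3681^(2/3) × 0.0013^(1/2) = 0.662 m³/s.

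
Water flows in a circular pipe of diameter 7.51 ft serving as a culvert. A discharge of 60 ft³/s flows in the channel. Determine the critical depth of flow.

y_c = 1.93 ft

At critical depth, Q² T / (g A³) = 1, i.e. A³/T = Q²/g = 60²/32.2 = 111.8.
Trying y = 2.16 ft: A³/T = 172.2 — too large.
Trying y = 1.47 ft: A³/T = 38.38 — too small.
Trying y = 1.93 ft: A³/T = 111.2 — ≈ 111.8.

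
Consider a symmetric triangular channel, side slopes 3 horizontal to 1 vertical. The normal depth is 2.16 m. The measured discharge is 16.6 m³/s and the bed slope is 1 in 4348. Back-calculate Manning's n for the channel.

n = 0.013

For a triangular section with side slope z = 3: A = zy² = 3×2.16² = 14 m²; P = 2y√(1+z²) = 2×2.16×3.162 = 13.66 m.
Hydraulic radius R = A/P = 14/13.66 = 1.025 m.
Rearranging Manning's equation: n = (1/Q) A R^(2/3) S^(1/2) = (1/16.6) × 14 × 1.025^(2/3) × √0.00023 = 0.013.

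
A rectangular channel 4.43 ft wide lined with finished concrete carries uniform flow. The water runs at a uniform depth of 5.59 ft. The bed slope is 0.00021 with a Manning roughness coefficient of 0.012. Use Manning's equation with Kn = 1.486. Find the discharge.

Q = 60.4 ft³/s

Flow area A = b·y = 4.43 × 5.59 = 24.76 ft². Wetted perimeter P = b + 2y = 4.43 + 2×5.59 = 15.61 ft.
Hydraulic radius R = A/P = 24.76/15.61 = 1.586 ft.
Manning's equation: Q = (1.486/n) A R^(2/3) S^(1/2) = (1.486/0.012) × 24.76 × 1.586^(2/3) × 0.00021^(1/2) = 60.4 ft³/s.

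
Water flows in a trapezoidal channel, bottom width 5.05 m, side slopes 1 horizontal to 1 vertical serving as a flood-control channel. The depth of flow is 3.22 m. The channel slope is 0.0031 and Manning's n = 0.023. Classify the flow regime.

subcritical

With bottom width b = 5.05 m and side slope z = 1: A = (b + zy)y = (5.05 + 1×3.22)×3.22 = 26.63 m²; P = b + 2y√(1+z²) = 5.05 + 2×3.22×1.414 = 14.16 m.
Hydraulic radius R = A/P = 26.63/14.16 = 1.881 m.
V = (1/n) R^(2/3) √S = (1/0.023) × 1.881^(2/3) × √0.0031 = 3.689 m/s. Hydraulic depth D_h = A/T = 26.63/11.49 = 2.318 m.
Froude number Fr = V/√(g·D_h) = 3.689/√(9.81×2.318) = 0.774, which is less than 1, so the flow is subcritical.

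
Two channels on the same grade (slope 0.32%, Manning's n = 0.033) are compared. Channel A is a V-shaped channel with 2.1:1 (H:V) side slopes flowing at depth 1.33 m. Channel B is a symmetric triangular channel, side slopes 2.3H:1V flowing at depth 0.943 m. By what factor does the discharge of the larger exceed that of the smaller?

Channel A: For a triangular section with side slope z = 2.1: A = zy² = 2.1×1.33² = 3.715 m²; P = 2y√(1+z²) = 2×1.33×2.326 = 6.187 m. Hydraulic radius R = A/P = 3.715/6.187 = 0.6004 m. Q_A = (1/0.033)·3.715·0.6004^(2/3)·√0.0032 = 4.532 m³/s.
Channel B: For a triangular section with side slope z = 2.3: A = zy² = 2.3×0.943² = 2.045 m²; P = 2y√(1+z²) = 2×0.943×2.508 = 4.73 m. Hydraulic radius R = A/P = 2.045/4.73 = 0.4324 m. Q_B = (1/0.033)·2.045·0.4324^(2/3)·√0.0032 = 2.005 m³/s.
The larger discharge is 4.532 m³/s and the smaller is 2.005 m³/s; the ratio is 2.26.

2.26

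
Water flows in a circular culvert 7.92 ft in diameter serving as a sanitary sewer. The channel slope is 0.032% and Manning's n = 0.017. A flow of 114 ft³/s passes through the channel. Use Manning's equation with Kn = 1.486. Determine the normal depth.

Manning's equation rearranged: A R^(2/3) = nQ / (1.486·√S) = 0.017 × 114 / (1.486 × √0.00032) = 72.91.
Try y = 4.49 ft: A R^(2/3) = 47.77 — low.
Try y = 7.13 ft: A R^(2/3) = 82.8 — high.
Try y = 6.09 ft: A R^(2/3) = 72.86 — ≈ 72.91.

y_n = 6.09 ft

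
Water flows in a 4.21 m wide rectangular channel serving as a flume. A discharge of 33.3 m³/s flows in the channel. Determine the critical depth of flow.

For a rectangular channel, critical depth y_c = (q²/g)^(1/3) where q = Q/b = 33.3/4.21 = 7.91 m²/s.
So y_c = (7.91²/9.81)^(1/3) = 1.85 m.

y_c = 1.85 m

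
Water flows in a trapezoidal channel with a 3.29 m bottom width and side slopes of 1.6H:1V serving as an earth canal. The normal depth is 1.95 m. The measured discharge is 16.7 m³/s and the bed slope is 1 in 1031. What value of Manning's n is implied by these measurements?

With bottom width b = 3.29 m and side slope z = 1.6: A = (b + zy)y = (3.29 + 1.6×1.95)×1.95 = 12.5 m²; P = b + 2y√(1+z²) = 3.29 + 2×1.95×1.887 = 10.65 m.
Hydraulic radius R = A/P = 12.5/10.65 = 1.174 m.
Rearranging Manning's equation: n = (1/Q) A R^(2/3) S^(1/2) = (1/16.7) × 12.5 × 1.174^(2/3) × √0.0009699 = 0.0259.

n = 0.0259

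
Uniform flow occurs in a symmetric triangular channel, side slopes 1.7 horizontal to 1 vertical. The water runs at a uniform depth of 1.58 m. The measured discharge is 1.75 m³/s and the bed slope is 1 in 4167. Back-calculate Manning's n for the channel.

n = 0.0291

For a triangular section with side slope z = 1.7: A = zy² = 1.7×1.58² = 4.244 m²; P = 2y√(1+z²) = 2×1.58×1.972 = 6.232 m.
Hydraulic radius R = A/P = 4.244/6.232 = 0.6809 m.
Rearranging Manning's equation: n = (1/Q) A R^(2/3) S^(1/2) = (1/1.75) × 4.244 × 0.6809^(2/3) × √0.00024 = 0.0291.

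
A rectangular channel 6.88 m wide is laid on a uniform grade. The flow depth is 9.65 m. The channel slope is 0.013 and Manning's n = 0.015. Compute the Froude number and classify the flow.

supercritical

Flow area A = b·y = 6.88 × 9.65 = 66.39 m². Wetted perimeter P = b + 2y = 6.88 + 2×9.65 = 26.18 m.
Hydraulic radius R = A/P = 66.39/26.18 = 2.536 m.
V = (1/n) R^(2/3) √S = (1/0.015) × 2.536^(2/3) × √0.013 = 14.14 m/s. Hydraulic depth D_h = A/T = 66.39/6.88 = 9.65 m.
Froude number Fr = V/√(g·D_h) = 14.14/√(9.81×9.65) = 1.45, which is greater than 1, so the flow is supercritical.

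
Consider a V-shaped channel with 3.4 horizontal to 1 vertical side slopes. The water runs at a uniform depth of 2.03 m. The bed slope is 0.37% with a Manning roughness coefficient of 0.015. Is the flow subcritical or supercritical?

supercritical

For a triangular section with side slope z = 3.4: A = zy² = 3.4×2.03² = 14.01 m²; P = 2y√(1+z²) = 2×2.03×3.544 = 14.39 m.
Hydraulic radius R = A/P = 14.01/14.39 = 0.9738 m.
V = (1/n) R^(2/3) √S = (1/0.015) × 0.9738^(2/3) × √0.0037 = 3.984 m/s. Hydraulic depth D_h = A/T = 14.01/13.8 = 1.015 m.
Froude number Fr = V/√(g·D_h) = 3.984/√(9.81×1.015) = 1.26, which is greater than 1, so the flow is supercritical.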